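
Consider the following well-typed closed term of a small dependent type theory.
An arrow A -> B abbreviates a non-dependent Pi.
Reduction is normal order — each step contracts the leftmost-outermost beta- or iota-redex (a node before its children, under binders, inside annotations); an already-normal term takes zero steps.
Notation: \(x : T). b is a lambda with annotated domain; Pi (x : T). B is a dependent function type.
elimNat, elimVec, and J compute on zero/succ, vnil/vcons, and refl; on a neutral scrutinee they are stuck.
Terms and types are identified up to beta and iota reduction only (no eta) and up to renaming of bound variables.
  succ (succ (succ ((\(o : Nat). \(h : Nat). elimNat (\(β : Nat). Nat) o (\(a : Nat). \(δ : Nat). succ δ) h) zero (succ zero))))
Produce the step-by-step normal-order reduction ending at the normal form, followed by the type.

normal-order reduction sequence:
  succ (succ (succ ((\(o : Nat). \(h : Nat). elimNat (\(β : Nat). Nat) o (\(a : Nat). \(δ : Nat). succ δ) h) zero (succ zero))))
  ~> succ (succ (succ ((\(o : Nat). elimNat (\(h : Nat). Nat) zero (\(β : Nat). \(a : Nat). succ a) o) (succ zero))))
  ~> succ (succ (succ (elimNat (\(o : Nat). Nat) zero (\(h : Nat). \(β : Nat). succ β) (succ zero))))
  ~> succ (succ (succ ((\(o : Nat). \(h : Nat). succ h) zero (elimNat (\(β : Nat). Nat) zero (\(a : Nat). \(δ : Nat). succ δ) zero))))
  ~> succ (succ (succ ((\(o : Nat). succ o) (elimNat (\(h : Nat). Nat) zero (\(β : Nat). \(a : Nat). succ a) zero))))
  ~> succ (succ (succ (succ (elimNat (\(o : Nat). Nat) zero (\(h : Nat). \(β : Nat). succ β) zero))))
  ~> succ (succ (succ (succ zero)))
inferred type:
  Nat


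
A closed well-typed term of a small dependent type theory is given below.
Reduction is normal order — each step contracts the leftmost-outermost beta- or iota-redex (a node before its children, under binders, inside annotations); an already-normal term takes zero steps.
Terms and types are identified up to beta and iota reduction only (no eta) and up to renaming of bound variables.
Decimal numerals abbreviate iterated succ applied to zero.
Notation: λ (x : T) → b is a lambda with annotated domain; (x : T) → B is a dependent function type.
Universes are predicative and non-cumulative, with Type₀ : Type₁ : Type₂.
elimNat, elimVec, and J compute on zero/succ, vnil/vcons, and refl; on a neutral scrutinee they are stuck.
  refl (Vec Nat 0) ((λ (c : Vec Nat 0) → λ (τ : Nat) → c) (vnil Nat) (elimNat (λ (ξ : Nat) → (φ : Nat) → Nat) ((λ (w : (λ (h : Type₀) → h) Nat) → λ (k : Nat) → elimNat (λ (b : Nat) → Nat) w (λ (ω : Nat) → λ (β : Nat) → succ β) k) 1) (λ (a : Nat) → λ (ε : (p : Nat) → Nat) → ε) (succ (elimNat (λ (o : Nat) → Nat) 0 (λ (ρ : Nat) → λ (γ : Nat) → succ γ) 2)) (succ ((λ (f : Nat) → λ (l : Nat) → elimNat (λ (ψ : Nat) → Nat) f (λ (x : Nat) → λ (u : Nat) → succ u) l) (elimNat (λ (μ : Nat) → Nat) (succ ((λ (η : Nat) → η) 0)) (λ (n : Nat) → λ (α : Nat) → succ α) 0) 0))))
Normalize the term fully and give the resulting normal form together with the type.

resulting normal form:
  refl (Vec Nat 0) (vnil Nat)
type:
  Eq (Vec Nat 0) (vnil Nat) (vnil Nat)
observation: reduction starts at a beta-redex, and 2 normal-order steps reach the normal form.


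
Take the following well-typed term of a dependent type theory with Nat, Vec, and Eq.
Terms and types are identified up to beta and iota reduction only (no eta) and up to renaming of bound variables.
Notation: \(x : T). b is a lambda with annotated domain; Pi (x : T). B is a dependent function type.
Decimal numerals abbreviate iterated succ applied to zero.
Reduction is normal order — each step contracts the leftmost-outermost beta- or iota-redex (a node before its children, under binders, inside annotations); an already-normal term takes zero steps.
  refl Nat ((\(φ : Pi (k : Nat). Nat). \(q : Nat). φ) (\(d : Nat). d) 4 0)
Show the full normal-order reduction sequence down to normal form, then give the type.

normal-order reduction sequence:
  refl Nat ((\(φ : Pi (k : Nat). Nat). \(q : Nat). φ) (\(d : Nat). d) 4 0)
  ~> refl Nat ((\(φ : Nat). \(k : Nat). k) 4 0)
  ~> refl Nat ((\(φ : Nat). φ) 0)
  ~> refl Nat 0
inferred type:
  Eq Nat 0 0


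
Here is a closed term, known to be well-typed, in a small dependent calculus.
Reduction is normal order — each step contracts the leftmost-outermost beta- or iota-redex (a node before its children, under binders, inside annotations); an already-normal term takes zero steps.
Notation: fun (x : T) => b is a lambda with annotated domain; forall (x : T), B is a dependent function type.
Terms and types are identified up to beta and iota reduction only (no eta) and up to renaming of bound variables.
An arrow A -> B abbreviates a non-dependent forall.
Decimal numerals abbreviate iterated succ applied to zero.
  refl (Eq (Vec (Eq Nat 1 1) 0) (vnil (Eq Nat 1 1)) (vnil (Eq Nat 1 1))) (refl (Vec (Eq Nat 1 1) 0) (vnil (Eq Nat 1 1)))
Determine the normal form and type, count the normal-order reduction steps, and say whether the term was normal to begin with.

resulting normal form:
  refl (Eq (Vec (Eq Nat 1 1) 0) (vnil (Eq Nat 1 1)) (vnil (Eq Nat 1 1))) (refl (Vec (Eq Nat 1 1) 0) (vnil (Eq Nat 1 1)))
type:
  Eq (Eq (Vec (Eq Nat 1 1) 0) (vnil (Eq Nat 1 1)) (vnil (Eq Nat 1 1))) (refl (Vec (Eq Nat 1 1) 0) (vnil (Eq Nat 1 1))) (refl (Vec (Eq Nat 1 1) 0) (vnil (Eq Nat 1 1)))
normal-order step count: 0
term was already normal: yes


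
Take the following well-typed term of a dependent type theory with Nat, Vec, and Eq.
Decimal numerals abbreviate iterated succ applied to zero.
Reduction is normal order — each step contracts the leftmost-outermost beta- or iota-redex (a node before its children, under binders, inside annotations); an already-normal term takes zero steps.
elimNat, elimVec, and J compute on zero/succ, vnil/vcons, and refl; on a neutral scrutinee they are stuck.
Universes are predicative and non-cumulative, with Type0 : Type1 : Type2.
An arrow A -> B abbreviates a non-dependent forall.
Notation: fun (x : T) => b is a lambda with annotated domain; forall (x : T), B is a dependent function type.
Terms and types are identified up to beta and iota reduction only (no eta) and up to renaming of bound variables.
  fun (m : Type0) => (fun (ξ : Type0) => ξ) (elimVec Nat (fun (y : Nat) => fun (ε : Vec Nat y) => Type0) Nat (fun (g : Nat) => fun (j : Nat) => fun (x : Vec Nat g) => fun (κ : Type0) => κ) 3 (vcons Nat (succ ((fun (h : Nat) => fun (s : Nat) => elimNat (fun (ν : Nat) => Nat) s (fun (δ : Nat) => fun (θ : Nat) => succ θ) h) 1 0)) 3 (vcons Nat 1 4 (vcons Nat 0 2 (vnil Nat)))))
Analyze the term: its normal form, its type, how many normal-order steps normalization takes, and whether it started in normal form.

reduced normal form:
  fun (m : Type0) => Nat
type:
  Type0 -> Type0
reduction steps (normal order): 17
started in normal form: no
first redex: a beta-redex


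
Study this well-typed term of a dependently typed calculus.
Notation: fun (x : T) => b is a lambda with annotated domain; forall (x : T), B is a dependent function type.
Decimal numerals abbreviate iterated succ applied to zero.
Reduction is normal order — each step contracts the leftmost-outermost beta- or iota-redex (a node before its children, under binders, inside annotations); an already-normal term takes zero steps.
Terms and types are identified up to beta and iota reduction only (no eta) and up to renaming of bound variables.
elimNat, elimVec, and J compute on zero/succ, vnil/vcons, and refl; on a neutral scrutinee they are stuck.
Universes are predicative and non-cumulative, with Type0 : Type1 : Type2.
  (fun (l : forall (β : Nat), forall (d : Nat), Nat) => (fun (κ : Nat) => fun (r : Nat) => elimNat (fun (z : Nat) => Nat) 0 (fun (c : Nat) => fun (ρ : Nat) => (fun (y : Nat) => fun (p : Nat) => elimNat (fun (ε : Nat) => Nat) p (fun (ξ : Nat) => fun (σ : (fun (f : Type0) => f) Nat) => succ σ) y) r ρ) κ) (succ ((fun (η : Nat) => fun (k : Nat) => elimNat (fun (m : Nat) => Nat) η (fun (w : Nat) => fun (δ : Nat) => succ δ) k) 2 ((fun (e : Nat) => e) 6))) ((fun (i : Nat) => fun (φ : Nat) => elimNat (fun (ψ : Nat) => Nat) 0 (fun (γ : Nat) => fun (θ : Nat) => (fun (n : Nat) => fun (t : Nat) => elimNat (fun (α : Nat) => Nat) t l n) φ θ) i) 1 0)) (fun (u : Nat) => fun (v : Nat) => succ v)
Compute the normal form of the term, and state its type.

reduced normal form:
  0
inferred type:
  Nat


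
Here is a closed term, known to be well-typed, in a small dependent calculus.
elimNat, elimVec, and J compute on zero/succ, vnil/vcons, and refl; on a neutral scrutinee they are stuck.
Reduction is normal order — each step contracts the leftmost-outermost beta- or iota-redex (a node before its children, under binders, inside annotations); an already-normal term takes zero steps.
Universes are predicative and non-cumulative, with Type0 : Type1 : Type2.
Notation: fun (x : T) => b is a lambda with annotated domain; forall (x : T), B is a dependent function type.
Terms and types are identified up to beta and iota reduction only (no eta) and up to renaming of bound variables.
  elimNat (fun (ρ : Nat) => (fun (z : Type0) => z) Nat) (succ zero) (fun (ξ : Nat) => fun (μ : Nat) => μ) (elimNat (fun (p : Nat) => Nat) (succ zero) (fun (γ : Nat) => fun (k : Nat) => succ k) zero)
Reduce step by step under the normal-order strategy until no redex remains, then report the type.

normal-order reduction:
  elimNat (fun (ρ : Nat) => (fun (z : Type0) => z) Nat) (succ zero) (fun (ξ : Nat) => fun (μ : Nat) => μ) (elimNat (fun (p : Nat) => Nat) (succ zero) (fun (γ : Nat) => fun (k : Nat) => succ k) zero)
  ~> elimNat (fun (ρ : Nat) => Nat) (succ zero) (fun (z : Nat) => fun (ξ : Nat) => ξ) (elimNat (fun (μ : Nat) => Nat) (succ zero) (fun (p : Nat) => fun (γ : Nat) => succ γ) zero)
  ~> elimNat (fun (ρ : Nat) => Nat) (succ zero) (fun (z : Nat) => fun (ξ : Nat) => ξ) (succ zero)
  ~> (fun (ρ : Nat) => fun (z : Nat) => z) zero (elimNat (fun (ξ : Nat) => Nat) (succ zero) (fun (μ : Nat) => fun (p : Nat) => p) zero)
  ~> (fun (ρ : Nat) => ρ) (elimNat (fun (z : Nat) => Nat) (succ zero) (fun (ξ : Nat) => fun (μ : Nat) => μ) zero)
  ~> elimNat (fun (ρ : Nat) => Nat) (succ zero) (fun (z : Nat) => fun (ξ : Nat) => ξ) zero
  ~> succ zero
inferred type:
  Nat


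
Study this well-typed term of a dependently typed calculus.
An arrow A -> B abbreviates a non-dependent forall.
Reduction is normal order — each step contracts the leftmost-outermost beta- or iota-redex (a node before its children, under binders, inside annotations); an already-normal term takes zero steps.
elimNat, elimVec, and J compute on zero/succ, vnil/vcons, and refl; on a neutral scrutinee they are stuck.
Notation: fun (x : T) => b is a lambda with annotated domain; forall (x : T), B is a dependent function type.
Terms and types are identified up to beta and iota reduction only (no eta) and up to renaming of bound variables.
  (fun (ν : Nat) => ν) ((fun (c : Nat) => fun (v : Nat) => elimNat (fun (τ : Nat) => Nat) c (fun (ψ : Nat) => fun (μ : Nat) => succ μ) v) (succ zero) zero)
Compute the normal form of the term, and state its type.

normal form:
  succ zero
inferred type:
  Nat
observation: reduction starts at a beta-redex, and 4 normal-order steps reach the normal form.


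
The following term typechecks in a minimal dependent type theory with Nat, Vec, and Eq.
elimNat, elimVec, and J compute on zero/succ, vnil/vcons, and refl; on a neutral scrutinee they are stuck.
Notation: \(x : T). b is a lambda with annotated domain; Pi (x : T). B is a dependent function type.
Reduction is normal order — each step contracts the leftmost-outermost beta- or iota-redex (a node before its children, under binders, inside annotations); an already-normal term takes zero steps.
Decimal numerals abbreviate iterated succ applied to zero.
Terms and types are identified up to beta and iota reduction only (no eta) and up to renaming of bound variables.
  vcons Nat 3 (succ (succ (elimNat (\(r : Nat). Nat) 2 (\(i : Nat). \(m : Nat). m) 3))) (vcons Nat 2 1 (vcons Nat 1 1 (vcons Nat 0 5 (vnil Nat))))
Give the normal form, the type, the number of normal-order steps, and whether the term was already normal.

reduced normal form:
  vcons Nat 3 4 (vcons Nat 2 1 (vcons Nat 1 1 (vcons Nat 0 5 (vnil Nat))))
type:
  Vec Nat 4
reduction steps (normal order): 10
term was already normal: no
first redex: an elimNat iota-redex


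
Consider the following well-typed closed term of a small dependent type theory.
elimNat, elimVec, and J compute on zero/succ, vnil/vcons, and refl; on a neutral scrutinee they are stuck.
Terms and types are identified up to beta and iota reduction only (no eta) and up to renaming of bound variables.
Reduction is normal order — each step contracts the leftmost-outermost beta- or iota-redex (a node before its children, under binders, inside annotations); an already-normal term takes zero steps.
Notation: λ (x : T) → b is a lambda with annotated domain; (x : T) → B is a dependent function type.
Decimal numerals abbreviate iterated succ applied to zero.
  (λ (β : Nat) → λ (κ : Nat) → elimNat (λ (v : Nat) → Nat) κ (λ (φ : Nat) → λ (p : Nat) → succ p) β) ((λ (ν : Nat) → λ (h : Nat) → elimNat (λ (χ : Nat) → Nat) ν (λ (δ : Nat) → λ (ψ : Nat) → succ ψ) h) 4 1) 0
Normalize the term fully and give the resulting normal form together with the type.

reduced normal form:
  5
inferred type:
  Nat
observation: 24 normal-order steps separate the term from its normal form.


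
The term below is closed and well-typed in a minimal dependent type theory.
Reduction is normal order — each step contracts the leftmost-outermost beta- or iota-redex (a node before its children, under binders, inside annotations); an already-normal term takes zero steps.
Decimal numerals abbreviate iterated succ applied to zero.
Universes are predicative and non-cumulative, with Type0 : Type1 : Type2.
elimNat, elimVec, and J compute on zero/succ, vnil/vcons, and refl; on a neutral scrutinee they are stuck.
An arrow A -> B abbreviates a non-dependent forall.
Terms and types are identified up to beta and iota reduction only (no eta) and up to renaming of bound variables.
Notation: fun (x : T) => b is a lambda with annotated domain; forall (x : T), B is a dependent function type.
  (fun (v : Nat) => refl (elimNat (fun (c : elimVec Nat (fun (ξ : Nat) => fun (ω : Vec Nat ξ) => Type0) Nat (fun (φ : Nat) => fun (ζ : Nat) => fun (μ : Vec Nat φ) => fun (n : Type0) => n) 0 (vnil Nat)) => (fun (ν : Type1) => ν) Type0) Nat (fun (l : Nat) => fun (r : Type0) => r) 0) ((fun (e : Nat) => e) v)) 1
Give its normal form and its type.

reduced normal form:
  refl Nat 1
type:
  Eq Nat 1 1
observation: the term reaches its normal form after 3 normal-order steps.


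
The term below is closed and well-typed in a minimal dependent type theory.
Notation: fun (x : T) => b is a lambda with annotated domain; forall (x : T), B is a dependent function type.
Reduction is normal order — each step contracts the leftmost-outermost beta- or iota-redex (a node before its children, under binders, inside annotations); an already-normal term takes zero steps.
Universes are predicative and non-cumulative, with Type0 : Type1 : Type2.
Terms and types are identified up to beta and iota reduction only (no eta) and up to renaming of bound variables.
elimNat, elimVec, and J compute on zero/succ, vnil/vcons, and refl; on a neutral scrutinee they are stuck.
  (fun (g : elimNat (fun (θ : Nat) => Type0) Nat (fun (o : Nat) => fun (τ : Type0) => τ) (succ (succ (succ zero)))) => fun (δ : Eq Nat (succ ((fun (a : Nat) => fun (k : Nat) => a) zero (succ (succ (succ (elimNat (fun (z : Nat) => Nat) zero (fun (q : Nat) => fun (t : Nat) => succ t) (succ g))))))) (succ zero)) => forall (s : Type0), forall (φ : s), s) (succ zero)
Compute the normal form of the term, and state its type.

resulting normal form:
  fun (g : Eq Nat (succ zero) (succ zero)) => forall (θ : Type0), forall (o : θ), θ
the term's type:
  forall (g : Eq Nat (succ zero) (succ zero)), Type1


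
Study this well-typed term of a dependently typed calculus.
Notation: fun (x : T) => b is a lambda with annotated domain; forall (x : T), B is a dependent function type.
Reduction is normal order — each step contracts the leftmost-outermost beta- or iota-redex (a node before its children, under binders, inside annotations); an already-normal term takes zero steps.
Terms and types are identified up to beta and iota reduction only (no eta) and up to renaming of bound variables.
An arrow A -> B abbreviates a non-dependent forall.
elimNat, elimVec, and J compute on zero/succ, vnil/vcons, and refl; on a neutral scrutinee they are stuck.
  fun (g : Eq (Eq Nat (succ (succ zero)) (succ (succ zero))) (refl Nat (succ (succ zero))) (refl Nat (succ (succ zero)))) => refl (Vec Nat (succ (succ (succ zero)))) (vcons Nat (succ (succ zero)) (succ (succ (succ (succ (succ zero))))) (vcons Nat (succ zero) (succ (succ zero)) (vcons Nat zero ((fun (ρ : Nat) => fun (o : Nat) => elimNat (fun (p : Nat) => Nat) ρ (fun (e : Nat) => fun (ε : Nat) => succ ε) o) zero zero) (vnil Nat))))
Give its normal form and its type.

resulting normal form:
  fun (g : Eq (Eq Nat (succ (succ zero)) (succ (succ zero))) (refl Nat (succ (succ zero))) (refl Nat (succ (succ zero)))) => refl (Vec Nat (succ (succ (succ zero)))) (vcons Nat (succ (succ zero)) (succ (succ (succ (succ (succ zero))))) (vcons Nat (succ zero) (succ (succ zero)) (vcons Nat zero zero (vnil Nat))))
type:
  Eq (Eq Nat (succ (succ zero)) (succ (succ zero))) (refl Nat (succ (succ zero))) (refl Nat (succ (succ zero))) -> Eq (Vec Nat (succ (succ (succ zero)))) (vcons Nat (succ (succ zero)) (succ (succ (succ (succ (succ zero))))) (vcons Nat (succ zero) (succ (succ zero)) (vcons Nat zero zero (vnil Nat)))) (vcons Nat (succ (succ zero)) (succ (succ (succ (succ (succ zero))))) (vcons Nat (succ zero) (succ (succ zero)) (vcons Nat zero zero (vnil Nat))))


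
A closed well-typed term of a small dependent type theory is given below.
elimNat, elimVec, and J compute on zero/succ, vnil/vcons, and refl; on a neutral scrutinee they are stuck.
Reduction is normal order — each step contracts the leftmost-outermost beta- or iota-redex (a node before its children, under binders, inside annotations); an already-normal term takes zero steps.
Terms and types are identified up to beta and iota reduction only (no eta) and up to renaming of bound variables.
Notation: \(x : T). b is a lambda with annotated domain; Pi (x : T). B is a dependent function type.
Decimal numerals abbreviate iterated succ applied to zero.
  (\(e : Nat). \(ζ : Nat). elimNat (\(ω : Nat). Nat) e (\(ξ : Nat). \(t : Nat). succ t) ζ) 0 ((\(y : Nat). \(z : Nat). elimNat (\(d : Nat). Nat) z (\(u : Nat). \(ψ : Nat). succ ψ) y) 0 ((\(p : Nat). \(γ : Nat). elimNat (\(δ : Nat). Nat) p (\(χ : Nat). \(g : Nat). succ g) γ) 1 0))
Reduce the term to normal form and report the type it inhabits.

reduced normal form:
  1
inferred type:
  Nat


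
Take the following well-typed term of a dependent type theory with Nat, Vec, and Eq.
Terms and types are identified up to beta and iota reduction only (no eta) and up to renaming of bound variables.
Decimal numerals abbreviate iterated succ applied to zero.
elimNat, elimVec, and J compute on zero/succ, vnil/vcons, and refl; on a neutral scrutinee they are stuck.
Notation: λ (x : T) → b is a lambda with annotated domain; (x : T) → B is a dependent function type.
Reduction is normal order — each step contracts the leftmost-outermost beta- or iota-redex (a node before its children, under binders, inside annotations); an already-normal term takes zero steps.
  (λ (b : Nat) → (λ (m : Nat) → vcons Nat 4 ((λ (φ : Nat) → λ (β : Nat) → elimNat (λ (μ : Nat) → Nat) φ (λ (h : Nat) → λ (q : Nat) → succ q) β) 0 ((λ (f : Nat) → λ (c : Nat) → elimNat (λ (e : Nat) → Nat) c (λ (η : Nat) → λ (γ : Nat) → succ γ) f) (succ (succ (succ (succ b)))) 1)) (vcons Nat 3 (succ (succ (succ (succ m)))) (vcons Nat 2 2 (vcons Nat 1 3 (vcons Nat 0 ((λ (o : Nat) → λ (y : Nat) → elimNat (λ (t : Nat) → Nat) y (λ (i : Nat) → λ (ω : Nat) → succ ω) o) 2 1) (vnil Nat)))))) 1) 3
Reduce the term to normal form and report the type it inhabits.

reduced normal form:
  vcons Nat 4 8 (vcons Nat 3 5 (vcons Nat 2 2 (vcons Nat 1 3 (vcons Nat 0 3 (vnil Nat)))))
the term's type:
  Vec Nat 5


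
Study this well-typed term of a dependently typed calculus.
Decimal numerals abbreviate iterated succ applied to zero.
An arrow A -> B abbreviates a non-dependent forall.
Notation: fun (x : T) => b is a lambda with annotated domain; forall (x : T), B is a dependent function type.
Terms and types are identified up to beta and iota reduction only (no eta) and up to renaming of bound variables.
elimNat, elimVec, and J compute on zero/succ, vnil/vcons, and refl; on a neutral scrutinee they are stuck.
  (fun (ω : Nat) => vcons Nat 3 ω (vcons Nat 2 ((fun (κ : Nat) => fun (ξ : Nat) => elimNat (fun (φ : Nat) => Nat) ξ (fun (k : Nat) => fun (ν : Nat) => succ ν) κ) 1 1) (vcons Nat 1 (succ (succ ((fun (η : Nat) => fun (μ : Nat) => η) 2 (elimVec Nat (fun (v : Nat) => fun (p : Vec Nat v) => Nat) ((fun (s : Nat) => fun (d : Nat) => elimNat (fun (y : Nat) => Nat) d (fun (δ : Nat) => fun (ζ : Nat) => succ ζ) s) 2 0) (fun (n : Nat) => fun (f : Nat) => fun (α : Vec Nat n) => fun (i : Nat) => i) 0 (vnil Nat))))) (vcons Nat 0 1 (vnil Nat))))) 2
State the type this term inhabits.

inferred type:
  Vec Nat 4


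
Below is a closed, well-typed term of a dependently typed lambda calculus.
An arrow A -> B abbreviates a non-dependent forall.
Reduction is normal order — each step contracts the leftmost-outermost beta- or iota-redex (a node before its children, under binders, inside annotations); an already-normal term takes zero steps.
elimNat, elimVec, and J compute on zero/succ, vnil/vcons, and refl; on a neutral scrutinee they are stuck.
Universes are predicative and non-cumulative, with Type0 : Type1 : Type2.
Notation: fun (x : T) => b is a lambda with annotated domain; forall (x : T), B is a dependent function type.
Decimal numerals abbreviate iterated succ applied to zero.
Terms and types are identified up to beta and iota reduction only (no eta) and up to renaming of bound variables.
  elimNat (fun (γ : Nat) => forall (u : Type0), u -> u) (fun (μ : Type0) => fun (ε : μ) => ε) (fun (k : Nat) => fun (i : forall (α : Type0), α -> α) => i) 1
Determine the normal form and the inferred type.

normal form:
  fun (γ : Type0) => fun (u : γ) => u
the term's type:
  forall (γ : Type0), γ -> γ
observation: the first redex contracted is an elimNat iota-redex; the normal form is reached in 4 normal-order steps.


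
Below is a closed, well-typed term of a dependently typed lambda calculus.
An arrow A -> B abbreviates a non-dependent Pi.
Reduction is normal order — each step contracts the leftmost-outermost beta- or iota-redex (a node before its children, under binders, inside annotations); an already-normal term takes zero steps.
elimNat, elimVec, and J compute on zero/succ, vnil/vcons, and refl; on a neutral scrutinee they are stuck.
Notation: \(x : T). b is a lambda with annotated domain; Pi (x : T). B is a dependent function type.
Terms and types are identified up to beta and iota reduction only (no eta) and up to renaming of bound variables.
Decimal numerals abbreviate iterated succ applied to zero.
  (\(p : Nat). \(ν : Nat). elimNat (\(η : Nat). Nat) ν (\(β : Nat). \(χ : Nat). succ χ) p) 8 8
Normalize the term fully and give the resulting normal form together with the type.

normal form:
  16
type:
  Nat


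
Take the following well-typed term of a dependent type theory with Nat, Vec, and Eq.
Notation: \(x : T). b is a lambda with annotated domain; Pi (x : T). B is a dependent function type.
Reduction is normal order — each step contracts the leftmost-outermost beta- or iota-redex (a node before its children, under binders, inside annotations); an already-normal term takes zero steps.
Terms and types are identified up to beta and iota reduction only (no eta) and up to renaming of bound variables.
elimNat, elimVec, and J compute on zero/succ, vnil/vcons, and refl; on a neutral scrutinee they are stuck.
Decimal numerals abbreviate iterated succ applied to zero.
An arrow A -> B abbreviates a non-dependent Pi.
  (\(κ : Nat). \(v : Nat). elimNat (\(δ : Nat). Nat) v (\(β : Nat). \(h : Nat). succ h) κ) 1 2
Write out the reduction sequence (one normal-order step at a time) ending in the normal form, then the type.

normal-order reduction sequence:
  (\(κ : Nat). \(v : Nat). elimNat (\(δ : Nat). Nat) v (\(β : Nat). \(h : Nat). succ h) κ) 1 2
  ~> (\(κ : Nat). elimNat (\(v : Nat). Nat) κ (\(δ : Nat). \(β : Nat). succ β) 1) 2
  ~> elimNat (\(κ : Nat). Nat) 2 (\(v : Nat). \(δ : Nat). succ δ) 1
  ~> (\(κ : Nat). \(v : Nat). succ v) 0 (elimNat (\(δ : Nat). Nat) 2 (\(β : Nat). \(h : Nat). succ h) 0)
  ~> (\(κ : Nat). succ κ) (elimNat (\(v : Nat). Nat) 2 (\(δ : Nat). \(β : Nat). succ β) 0)
  ~> succ (elimNat (\(κ : Nat). Nat) 2 (\(v : Nat). \(δ : Nat). succ δ) 0)
  ~> 3
the term's type:
  Nat


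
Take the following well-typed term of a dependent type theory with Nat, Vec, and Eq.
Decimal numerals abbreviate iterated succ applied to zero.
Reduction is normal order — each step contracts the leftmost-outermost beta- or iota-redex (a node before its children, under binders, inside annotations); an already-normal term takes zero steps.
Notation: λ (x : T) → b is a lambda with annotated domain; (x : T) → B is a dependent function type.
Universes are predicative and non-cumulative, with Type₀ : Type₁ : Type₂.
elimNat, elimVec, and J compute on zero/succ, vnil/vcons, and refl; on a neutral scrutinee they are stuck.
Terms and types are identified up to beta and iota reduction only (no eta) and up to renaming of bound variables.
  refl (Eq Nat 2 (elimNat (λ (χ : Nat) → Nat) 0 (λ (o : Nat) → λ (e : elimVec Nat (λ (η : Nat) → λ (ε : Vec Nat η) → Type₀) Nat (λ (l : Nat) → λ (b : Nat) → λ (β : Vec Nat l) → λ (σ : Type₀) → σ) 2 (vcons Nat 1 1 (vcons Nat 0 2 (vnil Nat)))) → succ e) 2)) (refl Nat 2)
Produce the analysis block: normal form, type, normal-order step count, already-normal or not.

resulting normal form:
  refl (Eq Nat 2 2) (refl Nat 2)
the term's type:
  Eq (Eq Nat 2 2) (refl Nat 2) (refl Nat 2)
steps to reach normal form (normal order): 7
already normal: no
first redex: an elimNat iota-redex


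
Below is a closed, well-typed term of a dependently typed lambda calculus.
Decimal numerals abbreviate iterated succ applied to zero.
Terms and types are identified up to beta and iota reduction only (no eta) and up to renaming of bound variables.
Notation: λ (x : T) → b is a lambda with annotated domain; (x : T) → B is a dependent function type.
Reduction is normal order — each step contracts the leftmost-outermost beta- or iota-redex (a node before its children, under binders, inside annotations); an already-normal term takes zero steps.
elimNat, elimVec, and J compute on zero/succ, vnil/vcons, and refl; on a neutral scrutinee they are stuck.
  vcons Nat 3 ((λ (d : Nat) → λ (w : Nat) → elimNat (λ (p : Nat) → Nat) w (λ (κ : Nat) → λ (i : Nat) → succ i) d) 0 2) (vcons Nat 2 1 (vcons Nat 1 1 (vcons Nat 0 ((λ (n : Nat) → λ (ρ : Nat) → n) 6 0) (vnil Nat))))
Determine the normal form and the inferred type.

reduced normal form:
  vcons Nat 3 2 (vcons Nat 2 1 (vcons Nat 1 1 (vcons Nat 0 6 (vnil Nat))))
the term's type:
  Vec Nat 4


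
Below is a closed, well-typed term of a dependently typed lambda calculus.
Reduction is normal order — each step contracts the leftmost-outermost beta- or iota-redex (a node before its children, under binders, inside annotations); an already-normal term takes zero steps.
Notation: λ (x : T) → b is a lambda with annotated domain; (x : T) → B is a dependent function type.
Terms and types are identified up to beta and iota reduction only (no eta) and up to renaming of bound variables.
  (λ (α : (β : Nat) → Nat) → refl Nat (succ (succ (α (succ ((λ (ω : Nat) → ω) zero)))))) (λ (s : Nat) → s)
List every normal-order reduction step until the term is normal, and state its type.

normal-order reduction:
  (λ (α : (β : Nat) → Nat) → refl Nat (succ (succ (α (succ ((λ (ω : Nat) → ω) zero)))))) (λ (s : Nat) → s)
  ~> refl Nat (succ (succ ((λ (α : Nat) → α) (succ ((λ (β : Nat) → β) zero)))))
  ~> refl Nat (succ (succ (succ ((λ (α : Nat) → α) zero))))
  ~> refl Nat (succ (succ (succ zero)))
inferred type:
  Eq Nat (succ (succ (succ zero))) (succ (succ (succ zero)))


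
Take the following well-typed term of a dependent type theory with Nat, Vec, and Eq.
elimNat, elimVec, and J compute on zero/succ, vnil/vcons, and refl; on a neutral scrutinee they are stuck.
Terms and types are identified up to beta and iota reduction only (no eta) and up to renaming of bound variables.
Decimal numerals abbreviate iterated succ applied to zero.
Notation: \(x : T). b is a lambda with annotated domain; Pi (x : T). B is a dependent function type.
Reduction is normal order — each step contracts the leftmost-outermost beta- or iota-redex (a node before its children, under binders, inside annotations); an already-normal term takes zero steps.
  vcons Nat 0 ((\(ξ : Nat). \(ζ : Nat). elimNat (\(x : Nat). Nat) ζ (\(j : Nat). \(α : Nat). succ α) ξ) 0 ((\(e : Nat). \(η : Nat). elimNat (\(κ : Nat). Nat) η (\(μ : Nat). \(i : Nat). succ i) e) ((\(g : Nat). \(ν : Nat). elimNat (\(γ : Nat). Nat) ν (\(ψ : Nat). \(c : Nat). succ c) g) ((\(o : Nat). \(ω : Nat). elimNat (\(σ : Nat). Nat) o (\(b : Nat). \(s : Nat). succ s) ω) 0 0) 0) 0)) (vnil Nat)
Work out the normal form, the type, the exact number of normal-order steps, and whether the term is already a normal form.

reduced normal form:
  vcons Nat 0 0 (vnil Nat)
type:
  Vec Nat 1
normal-order step count: 12
already normal: no
first contracted redex: a beta-redex


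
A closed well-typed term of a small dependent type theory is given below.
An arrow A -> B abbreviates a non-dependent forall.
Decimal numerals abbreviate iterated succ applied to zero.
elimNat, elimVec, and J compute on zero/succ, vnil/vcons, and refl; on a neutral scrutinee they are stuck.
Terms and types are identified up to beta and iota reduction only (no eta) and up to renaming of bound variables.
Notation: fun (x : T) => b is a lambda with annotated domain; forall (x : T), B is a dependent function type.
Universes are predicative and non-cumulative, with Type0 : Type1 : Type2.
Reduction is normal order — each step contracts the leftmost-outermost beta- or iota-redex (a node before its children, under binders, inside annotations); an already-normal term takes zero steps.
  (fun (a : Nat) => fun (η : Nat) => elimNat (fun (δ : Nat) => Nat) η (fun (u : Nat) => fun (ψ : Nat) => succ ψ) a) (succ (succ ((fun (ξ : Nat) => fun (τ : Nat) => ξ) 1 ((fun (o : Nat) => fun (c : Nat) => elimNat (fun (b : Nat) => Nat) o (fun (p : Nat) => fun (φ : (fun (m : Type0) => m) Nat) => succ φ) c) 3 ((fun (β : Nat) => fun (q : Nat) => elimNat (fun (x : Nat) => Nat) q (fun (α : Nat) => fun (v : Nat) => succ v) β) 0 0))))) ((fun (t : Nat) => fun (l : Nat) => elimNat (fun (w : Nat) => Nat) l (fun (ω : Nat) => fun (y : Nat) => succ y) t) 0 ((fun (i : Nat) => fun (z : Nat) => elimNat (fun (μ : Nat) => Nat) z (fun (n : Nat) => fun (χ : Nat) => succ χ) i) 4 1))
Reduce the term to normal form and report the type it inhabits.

reduced normal form:
  8
the term's type:
  Nat
observation: reduction starts at a beta-redex, and 32 normal-order steps reach the normal form.


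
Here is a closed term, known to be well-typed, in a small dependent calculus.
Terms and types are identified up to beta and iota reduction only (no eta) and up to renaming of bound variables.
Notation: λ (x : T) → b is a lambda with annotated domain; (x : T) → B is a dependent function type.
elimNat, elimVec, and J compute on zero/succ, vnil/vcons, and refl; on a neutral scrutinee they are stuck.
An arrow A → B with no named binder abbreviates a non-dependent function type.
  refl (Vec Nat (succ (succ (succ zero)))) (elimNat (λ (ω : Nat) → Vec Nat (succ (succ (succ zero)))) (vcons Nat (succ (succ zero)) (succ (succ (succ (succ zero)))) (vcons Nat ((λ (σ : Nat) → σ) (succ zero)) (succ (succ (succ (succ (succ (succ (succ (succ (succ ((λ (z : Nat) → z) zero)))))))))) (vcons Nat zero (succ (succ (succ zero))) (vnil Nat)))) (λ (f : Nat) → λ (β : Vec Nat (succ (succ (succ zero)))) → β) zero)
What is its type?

inferred type:
  Eq (Vec Nat (succ (succ (succ zero)))) (vcons Nat (succ (succ zero)) (succ (succ (succ (succ zero)))) (vcons Nat (succ zero) (succ (succ (succ (succ (succ (succ (succ (succ (succ zero))))))))) (vcons Nat zero (succ (succ (succ zero))) (vnil Nat)))) (vcons Nat (succ (succ zero)) (succ (succ (succ (succ zero)))) (vcons Nat (succ zero) (succ (succ (succ (succ (succ (succ (succ (succ (succ zero))))))))) (vcons Nat zero (succ (succ (succ zero))) (vnil Nat))))


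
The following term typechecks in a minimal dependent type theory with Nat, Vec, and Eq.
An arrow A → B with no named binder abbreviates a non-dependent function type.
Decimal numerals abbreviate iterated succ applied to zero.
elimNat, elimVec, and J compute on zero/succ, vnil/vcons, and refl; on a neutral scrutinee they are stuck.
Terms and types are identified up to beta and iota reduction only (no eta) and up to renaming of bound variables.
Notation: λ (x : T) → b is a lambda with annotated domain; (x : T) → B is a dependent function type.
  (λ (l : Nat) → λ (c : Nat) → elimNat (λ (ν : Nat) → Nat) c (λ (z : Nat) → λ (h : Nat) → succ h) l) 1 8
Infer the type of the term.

inferred type:
  Nat


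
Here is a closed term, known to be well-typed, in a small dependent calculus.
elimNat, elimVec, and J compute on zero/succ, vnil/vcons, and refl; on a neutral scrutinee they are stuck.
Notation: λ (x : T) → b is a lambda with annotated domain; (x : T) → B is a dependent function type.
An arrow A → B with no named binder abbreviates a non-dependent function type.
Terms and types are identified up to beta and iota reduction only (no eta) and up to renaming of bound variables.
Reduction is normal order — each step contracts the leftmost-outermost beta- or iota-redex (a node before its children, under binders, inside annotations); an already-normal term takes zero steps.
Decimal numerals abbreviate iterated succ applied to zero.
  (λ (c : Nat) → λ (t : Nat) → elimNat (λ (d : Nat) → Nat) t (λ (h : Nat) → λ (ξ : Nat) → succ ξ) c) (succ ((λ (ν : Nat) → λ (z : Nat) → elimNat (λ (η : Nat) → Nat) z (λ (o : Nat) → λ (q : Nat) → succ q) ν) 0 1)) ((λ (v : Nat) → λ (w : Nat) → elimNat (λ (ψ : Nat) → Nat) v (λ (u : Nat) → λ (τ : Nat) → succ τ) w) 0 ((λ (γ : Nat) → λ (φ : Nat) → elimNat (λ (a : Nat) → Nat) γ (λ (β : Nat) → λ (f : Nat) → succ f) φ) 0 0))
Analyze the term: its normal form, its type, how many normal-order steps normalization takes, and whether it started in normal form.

reduced normal form:
  2
inferred type:
  Nat
reduction steps (normal order): 18
started in normal form: no
first contracted redex: a beta-redex


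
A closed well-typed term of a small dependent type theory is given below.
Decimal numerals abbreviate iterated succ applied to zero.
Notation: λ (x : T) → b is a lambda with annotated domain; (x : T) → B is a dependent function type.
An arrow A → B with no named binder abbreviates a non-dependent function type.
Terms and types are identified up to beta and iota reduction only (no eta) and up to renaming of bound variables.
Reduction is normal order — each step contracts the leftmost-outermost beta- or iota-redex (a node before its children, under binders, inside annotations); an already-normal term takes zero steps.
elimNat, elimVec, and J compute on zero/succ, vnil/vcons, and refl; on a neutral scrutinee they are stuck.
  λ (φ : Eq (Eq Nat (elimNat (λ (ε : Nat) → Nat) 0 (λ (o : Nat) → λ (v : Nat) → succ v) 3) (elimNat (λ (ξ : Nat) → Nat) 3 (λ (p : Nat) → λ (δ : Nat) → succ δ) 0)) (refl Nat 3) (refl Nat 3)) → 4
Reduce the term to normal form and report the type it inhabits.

reduced normal form:
  λ (φ : Eq (Eq Nat 3 3) (refl Nat 3) (refl Nat 3)) → 4
the term's type:
  Eq (Eq Nat 3 3) (refl Nat 3) (refl Nat 3) → Nat
observation: 11 normal-order steps separate the term from its normal form.


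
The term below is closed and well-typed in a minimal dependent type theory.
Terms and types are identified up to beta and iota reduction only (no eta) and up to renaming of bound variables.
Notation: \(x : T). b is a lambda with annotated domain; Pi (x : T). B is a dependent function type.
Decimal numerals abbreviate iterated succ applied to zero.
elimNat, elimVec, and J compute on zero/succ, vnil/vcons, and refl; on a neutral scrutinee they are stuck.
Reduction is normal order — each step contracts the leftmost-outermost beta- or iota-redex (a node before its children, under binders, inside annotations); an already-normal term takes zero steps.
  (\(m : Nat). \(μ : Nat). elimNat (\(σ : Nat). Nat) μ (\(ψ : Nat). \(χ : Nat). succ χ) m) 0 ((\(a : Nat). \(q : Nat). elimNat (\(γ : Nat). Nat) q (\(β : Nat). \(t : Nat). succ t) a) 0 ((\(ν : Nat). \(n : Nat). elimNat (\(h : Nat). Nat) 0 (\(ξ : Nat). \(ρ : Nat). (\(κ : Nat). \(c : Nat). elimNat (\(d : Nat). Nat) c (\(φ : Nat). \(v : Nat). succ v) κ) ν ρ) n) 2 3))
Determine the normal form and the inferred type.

resulting normal form:
  6
inferred type:
  Nat


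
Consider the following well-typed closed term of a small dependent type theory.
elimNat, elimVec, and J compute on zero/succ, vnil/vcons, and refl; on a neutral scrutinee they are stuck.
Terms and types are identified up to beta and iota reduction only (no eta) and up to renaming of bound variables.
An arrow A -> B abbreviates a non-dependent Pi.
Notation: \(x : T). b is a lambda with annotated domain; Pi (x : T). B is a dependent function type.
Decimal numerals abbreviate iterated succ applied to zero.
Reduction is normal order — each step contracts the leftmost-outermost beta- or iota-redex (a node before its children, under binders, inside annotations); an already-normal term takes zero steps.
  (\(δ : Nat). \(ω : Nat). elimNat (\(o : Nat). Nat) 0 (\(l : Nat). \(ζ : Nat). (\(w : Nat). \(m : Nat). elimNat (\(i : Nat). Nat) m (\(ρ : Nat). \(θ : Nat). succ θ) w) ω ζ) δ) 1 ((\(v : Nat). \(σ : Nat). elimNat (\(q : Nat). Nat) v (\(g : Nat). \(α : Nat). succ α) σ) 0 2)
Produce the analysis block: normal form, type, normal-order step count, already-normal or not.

normal form:
  2
inferred type:
  Nat
reduction steps (normal order): 24
term was already normal: no
first contracted redex: a beta-redex


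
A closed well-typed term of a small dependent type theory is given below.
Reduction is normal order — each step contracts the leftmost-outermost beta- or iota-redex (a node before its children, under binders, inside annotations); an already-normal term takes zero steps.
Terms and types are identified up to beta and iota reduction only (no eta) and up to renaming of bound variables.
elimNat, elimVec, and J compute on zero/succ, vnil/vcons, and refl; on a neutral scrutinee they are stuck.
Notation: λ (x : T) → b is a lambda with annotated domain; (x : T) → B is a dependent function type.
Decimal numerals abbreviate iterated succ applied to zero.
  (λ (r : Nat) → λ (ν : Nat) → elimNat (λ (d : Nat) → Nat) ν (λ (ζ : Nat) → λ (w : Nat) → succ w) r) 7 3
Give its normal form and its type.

normal form:
  10
the term's type:
  Nat
observation: the first redex contracted is a beta-redex; the normal form is reached in 24 normal-order steps.


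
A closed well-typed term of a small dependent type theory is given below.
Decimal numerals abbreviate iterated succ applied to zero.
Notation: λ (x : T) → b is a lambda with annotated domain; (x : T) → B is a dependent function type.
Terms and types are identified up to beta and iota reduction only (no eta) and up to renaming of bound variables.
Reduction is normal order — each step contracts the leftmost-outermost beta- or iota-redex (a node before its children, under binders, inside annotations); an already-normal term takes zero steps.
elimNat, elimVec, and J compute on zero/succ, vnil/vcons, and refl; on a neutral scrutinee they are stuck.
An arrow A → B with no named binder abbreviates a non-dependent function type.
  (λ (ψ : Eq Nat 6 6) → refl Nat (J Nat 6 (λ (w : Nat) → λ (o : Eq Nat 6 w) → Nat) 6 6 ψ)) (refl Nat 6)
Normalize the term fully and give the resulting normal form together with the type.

reduced normal form:
  refl Nat 6
the term's type:
  Eq Nat 6 6
observation: reduction starts at a beta-redex, and 2 normal-order steps reach the normal form.
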